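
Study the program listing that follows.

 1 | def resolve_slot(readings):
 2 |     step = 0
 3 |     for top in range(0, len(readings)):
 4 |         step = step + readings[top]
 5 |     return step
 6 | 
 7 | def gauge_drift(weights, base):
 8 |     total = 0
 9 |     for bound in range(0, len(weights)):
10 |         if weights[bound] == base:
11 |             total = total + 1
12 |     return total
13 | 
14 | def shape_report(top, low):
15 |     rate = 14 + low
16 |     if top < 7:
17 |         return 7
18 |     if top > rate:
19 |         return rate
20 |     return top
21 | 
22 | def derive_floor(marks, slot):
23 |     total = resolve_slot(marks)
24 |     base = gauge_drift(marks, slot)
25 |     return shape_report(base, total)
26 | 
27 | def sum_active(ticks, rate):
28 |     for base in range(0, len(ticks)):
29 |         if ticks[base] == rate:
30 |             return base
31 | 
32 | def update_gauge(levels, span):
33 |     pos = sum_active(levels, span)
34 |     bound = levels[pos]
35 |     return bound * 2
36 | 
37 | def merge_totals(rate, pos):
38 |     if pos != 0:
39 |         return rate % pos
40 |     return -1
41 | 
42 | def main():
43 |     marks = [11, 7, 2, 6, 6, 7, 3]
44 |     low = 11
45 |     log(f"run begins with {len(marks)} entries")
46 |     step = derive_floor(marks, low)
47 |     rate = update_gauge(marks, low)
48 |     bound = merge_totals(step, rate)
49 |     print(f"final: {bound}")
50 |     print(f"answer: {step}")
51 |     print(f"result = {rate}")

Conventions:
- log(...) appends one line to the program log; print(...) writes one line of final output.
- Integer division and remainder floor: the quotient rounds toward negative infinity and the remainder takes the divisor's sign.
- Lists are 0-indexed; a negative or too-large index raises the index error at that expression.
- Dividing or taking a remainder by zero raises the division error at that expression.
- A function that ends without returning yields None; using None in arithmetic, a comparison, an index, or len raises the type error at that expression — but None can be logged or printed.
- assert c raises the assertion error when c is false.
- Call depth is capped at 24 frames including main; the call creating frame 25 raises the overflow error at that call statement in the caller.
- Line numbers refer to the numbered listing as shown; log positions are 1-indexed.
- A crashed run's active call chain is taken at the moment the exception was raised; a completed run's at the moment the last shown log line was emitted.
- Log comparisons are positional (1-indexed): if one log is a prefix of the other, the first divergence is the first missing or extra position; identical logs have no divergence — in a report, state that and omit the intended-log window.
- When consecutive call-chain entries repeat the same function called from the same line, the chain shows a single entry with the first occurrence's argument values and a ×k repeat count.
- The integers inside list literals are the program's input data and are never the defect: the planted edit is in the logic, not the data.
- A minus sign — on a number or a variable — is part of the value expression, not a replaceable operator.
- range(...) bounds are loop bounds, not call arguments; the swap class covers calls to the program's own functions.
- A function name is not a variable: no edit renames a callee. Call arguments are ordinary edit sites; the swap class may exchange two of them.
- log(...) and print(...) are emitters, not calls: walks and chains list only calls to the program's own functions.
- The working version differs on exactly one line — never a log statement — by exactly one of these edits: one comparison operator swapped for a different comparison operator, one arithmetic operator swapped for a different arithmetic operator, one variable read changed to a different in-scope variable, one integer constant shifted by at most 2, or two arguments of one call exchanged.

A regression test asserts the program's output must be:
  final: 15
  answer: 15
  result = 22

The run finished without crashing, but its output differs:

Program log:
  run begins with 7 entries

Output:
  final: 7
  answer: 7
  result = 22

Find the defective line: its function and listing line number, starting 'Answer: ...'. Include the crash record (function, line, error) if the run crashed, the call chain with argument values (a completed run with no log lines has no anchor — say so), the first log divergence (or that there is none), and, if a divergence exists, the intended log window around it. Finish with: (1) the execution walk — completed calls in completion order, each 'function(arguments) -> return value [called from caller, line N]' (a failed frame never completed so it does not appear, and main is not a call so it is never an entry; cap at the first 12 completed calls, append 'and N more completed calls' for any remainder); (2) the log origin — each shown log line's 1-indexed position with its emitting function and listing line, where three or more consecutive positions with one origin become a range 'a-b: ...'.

Answer: the defect is in derive_floor at line 25.
Key observation: Every logged value matches the working version; the printed result is what differs.
Call chain: main.
First divergence: there is none — every log position agrees.
Execution walk:
  resolve_slot([11, 7, 2, 6, 6, 7, 3]) -> 42  [called from derive_floor, line 23]
  gauge_drift([11, 7, 2, 6, 6, 7, 3], 11) -> 1  [called from derive_floor, line 24]
  shape_report(1, 42) -> 7  [called from derive_floor, line 25]
  derive_floor([11, 7, 2, 6, 6, 7, 3], 11) -> 7  [called from main, line 46]
  sum_active([11, 7, 2, 6, 6, 7, 3], 11) -> 0  [called from update_gauge, line 33]
  update_gauge([11, 7, 2, 6, 6, 7, 3], 11) -> 22  [called from main, line 47]
  merge_totals(7, 22) -> 7  [called from main, line 48]
Origin of each log line:
  1: logged in main at line 45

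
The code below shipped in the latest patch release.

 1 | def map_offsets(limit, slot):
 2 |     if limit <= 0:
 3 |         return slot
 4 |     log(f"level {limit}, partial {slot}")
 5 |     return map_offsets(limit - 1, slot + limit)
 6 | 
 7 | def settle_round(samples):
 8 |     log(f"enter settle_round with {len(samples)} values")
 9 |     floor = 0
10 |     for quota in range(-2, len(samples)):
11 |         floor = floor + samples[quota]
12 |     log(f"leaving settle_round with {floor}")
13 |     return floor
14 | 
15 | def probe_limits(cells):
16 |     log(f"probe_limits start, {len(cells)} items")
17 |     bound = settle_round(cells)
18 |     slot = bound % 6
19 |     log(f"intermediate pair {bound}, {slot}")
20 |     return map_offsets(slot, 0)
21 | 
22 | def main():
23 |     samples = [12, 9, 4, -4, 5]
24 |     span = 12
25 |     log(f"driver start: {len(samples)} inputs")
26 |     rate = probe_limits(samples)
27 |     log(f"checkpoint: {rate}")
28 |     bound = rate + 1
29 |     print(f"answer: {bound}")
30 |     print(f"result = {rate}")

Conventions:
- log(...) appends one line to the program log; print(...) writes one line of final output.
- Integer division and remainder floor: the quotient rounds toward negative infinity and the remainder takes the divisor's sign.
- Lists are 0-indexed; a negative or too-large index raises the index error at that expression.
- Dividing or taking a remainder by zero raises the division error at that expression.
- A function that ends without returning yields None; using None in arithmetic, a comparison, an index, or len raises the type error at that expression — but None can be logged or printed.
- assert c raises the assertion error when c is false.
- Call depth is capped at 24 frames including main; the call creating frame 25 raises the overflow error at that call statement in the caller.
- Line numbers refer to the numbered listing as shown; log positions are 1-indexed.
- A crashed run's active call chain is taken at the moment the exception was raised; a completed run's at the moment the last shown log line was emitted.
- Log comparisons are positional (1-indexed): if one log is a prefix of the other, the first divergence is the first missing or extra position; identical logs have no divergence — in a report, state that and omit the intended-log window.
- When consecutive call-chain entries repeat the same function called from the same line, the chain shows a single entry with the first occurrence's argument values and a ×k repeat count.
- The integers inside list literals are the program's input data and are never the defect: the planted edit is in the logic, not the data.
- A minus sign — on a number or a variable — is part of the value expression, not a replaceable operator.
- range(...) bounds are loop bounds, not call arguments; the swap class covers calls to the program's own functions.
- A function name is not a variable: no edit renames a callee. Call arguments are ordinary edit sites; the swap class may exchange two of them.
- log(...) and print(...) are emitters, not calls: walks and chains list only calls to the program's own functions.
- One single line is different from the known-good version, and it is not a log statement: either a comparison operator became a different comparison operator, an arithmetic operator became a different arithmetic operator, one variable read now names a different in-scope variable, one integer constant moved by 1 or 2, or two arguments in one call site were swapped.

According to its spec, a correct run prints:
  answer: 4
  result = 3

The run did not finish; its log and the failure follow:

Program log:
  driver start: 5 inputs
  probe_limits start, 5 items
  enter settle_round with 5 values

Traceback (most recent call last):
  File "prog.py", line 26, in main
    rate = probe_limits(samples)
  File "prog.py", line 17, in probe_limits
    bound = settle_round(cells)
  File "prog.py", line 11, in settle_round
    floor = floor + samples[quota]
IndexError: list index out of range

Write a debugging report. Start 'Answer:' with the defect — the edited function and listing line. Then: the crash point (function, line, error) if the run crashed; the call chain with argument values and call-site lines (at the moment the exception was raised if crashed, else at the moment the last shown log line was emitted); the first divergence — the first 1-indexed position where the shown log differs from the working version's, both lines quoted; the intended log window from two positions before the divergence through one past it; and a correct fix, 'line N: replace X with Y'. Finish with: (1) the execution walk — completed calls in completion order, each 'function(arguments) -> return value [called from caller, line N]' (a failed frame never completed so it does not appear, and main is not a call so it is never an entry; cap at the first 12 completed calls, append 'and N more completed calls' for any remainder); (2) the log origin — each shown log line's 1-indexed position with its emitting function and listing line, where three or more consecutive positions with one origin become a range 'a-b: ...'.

Answer: the defect is in settle_round at line 10.
Key observation: The faulty run's log stops after 3 lines; the working version's next line would be 'leaving settle_round with 26'.
Crash: settle_round, line 11, IndexError.
Call chain: main -> probe_limits([12, 9, 4, -4, 5]) (called at line 26) -> settle_round([12, 9, 4, -4, 5]) (called at line 17).
First divergence: position 4 — the faulty run's log ends after 3 lines; the working version continues with 'leaving settle_round with 26'.
Intended log window:
  2: probe_limits start, 5 items
  3: enter settle_round with 5 values
  4: leaving settle_round with 26
  5: intermediate pair 26, 2
Execution walk:
  (no call completed)
Log origin:
  1: logged in main at line 25
  2: logged in probe_limits at line 16
  3: logged in settle_round at line 8
A correct fix: line 10: replace `-2` with `0`.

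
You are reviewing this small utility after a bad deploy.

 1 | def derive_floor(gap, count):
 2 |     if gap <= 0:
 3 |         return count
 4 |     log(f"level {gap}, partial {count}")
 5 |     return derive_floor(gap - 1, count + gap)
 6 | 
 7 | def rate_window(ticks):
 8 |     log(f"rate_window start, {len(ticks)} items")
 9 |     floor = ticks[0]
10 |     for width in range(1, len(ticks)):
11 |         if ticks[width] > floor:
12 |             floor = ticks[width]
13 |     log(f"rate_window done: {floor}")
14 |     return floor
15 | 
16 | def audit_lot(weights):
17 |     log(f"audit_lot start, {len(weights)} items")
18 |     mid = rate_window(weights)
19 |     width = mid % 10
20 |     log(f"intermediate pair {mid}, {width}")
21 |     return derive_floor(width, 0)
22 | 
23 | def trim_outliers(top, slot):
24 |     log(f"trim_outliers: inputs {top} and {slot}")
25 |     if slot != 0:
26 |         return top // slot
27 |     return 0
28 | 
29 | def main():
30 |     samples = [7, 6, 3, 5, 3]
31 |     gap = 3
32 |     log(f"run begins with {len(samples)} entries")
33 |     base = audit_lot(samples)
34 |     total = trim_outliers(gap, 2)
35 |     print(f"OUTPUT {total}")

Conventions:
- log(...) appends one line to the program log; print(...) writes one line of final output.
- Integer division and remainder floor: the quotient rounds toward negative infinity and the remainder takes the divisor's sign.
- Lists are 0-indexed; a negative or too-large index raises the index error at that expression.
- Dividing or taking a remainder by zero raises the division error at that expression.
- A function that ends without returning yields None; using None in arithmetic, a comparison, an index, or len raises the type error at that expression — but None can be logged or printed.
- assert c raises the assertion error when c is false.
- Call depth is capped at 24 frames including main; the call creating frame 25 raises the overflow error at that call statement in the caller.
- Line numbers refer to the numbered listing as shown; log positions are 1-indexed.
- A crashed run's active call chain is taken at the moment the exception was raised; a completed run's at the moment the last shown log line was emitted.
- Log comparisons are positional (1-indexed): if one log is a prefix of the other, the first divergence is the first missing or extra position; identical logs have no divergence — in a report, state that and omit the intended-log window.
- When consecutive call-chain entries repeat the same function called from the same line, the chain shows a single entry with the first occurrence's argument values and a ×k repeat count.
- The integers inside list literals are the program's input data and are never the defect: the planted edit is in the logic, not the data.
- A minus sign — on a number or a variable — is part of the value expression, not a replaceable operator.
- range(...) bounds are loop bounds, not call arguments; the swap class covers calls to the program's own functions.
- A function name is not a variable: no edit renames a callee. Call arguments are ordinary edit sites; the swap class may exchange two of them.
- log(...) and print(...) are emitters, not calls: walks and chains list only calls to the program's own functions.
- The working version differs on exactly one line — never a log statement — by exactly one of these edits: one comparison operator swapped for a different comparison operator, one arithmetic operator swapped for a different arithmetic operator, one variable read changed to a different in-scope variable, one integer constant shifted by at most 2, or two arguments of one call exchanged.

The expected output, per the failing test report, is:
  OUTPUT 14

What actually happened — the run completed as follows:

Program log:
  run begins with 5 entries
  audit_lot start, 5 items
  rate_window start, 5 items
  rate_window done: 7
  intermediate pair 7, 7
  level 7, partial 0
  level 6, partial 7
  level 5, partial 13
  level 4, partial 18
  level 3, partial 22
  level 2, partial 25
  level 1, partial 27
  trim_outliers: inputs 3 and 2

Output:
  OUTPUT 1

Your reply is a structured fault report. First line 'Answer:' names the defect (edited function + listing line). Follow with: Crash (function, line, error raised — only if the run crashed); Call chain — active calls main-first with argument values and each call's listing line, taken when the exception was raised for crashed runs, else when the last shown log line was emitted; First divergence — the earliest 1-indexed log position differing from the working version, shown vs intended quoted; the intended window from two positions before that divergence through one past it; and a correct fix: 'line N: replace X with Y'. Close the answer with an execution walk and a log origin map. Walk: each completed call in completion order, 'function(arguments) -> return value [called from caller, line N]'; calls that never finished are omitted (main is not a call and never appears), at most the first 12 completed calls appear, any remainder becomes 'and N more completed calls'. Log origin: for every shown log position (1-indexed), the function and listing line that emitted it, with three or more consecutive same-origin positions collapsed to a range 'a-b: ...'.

Answer: the defect is in main at line 34.
Key observation: Log line 13 is where behavior first shows: 'trim_outliers: inputs 3 and 2' appears instead of 'trim_outliers: inputs 28 and 2'.
Call chain: main -> trim_outliers(3, 2) (called at line 34).
First divergence: at position 13 the run shows 'trim_outliers: inputs 3 and 2' where the working version logs 'trim_outliers: inputs 28 and 2'.
Intended log window:
  11: level 2, partial 25
  12: level 1, partial 27
  13: trim_outliers: inputs 28 and 2
Execution walk:
  rate_window([7, 6, 3, 5, 3]) -> 7  [called from audit_lot, line 18]
  derive_floor(0, 28) -> 28  [called from derive_floor, line 5]
  derive_floor(1, 27) -> 28  [called from derive_floor, line 5]
  derive_floor(2, 25) -> 28  [called from derive_floor, line 5]
  derive_floor(3, 22) -> 28  [called from derive_floor, line 5]
  derive_floor(4, 18) -> 28  [called from derive_floor, line 5]
  derive_floor(5, 13) -> 28  [called from derive_floor, line 5]
  derive_floor(6, 7) -> 28  [called from derive_floor, line 5]
  derive_floor(7, 0) -> 28  [called from audit_lot, line 21]
  audit_lot([7, 6, 3, 5, 3]) -> 28  [called from main, line 33]
  trim_outliers(3, 2) -> 1  [called from main, line 34]
Origin of each log line:
  1: from main, line 32
  2: from audit_lot, line 17
  3: from rate_window, line 8
  4: from rate_window, line 13
  5: from audit_lot, line 20
  6-12: from derive_floor, line 4
  13: from trim_outliers, line 24
A correct fix: line 34: replace `gap` with `base`.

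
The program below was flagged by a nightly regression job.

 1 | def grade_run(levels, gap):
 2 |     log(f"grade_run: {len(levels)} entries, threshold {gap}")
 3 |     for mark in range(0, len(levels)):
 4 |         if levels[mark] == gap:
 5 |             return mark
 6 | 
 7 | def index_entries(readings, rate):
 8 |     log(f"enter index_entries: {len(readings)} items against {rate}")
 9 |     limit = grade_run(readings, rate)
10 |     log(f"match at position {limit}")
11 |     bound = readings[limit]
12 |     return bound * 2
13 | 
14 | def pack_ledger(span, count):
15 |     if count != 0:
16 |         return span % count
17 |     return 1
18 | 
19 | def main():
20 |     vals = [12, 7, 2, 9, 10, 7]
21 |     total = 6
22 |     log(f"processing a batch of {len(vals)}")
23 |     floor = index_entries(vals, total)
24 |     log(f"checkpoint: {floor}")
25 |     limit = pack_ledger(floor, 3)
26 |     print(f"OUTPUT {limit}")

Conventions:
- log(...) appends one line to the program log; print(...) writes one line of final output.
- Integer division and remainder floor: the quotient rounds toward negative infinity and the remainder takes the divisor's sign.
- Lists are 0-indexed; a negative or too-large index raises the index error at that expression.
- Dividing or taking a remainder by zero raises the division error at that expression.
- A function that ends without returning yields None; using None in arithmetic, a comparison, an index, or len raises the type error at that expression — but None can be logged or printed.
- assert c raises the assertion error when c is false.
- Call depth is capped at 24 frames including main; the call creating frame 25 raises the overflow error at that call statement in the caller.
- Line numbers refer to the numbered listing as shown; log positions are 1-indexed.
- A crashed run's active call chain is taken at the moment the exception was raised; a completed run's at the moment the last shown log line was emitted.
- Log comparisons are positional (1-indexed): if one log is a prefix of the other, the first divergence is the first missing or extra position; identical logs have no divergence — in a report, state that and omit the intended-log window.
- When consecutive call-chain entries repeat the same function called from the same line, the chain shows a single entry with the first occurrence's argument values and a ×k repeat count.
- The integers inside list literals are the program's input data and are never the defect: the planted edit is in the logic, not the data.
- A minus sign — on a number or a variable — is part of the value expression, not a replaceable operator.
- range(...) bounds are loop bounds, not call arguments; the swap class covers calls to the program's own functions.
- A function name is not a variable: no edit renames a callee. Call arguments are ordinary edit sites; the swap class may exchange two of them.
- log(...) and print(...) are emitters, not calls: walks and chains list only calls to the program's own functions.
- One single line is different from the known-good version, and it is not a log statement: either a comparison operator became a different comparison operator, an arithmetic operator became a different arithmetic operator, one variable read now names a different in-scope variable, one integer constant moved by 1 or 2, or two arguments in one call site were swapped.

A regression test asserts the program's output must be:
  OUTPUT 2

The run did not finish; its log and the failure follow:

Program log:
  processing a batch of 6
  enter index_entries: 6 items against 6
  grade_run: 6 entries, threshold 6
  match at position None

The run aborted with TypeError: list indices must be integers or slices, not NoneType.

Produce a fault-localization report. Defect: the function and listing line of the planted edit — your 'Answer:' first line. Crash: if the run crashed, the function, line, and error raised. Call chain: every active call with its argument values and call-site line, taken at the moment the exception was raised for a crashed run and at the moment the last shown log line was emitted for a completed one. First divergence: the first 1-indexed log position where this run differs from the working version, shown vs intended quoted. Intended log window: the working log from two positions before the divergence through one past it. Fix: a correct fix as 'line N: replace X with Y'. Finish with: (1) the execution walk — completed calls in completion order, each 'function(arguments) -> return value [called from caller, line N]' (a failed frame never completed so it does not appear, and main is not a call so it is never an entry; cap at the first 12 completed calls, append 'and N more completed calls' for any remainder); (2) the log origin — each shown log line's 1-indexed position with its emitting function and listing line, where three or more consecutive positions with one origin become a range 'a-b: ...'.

Answer: the defect is in main at line 21.
Core observation: Log line 2 is where behavior first shows: 'enter index_entries: 6 items against 6' appears instead of 'enter index_entries: 6 items against 7'.
Crash: index_entries, line 11, TypeError.
Call chain: main -> index_entries([12, 7, 2, 9, 10, 7], 6) (called at line 23).
First divergence: position 2 — shown 'enter index_entries: 6 items against 6', intended 'enter index_entries: 6 items against 7'.
Intended log window:
  1: processing a batch of 6
  2: enter index_entries: 6 items against 7
  3: grade_run: 6 entries, threshold 7
Execution walk:
  grade_run([12, 7, 2, 9, 10, 7], 6) -> None  [called from index_entries, line 9]
Log line origins:
  1: logged in main at line 22
  2: logged in index_entries at line 8
  3: logged in grade_run at line 2
  4: logged in index_entries at line 10
A correct fix: line 21: replace `6` with `7`.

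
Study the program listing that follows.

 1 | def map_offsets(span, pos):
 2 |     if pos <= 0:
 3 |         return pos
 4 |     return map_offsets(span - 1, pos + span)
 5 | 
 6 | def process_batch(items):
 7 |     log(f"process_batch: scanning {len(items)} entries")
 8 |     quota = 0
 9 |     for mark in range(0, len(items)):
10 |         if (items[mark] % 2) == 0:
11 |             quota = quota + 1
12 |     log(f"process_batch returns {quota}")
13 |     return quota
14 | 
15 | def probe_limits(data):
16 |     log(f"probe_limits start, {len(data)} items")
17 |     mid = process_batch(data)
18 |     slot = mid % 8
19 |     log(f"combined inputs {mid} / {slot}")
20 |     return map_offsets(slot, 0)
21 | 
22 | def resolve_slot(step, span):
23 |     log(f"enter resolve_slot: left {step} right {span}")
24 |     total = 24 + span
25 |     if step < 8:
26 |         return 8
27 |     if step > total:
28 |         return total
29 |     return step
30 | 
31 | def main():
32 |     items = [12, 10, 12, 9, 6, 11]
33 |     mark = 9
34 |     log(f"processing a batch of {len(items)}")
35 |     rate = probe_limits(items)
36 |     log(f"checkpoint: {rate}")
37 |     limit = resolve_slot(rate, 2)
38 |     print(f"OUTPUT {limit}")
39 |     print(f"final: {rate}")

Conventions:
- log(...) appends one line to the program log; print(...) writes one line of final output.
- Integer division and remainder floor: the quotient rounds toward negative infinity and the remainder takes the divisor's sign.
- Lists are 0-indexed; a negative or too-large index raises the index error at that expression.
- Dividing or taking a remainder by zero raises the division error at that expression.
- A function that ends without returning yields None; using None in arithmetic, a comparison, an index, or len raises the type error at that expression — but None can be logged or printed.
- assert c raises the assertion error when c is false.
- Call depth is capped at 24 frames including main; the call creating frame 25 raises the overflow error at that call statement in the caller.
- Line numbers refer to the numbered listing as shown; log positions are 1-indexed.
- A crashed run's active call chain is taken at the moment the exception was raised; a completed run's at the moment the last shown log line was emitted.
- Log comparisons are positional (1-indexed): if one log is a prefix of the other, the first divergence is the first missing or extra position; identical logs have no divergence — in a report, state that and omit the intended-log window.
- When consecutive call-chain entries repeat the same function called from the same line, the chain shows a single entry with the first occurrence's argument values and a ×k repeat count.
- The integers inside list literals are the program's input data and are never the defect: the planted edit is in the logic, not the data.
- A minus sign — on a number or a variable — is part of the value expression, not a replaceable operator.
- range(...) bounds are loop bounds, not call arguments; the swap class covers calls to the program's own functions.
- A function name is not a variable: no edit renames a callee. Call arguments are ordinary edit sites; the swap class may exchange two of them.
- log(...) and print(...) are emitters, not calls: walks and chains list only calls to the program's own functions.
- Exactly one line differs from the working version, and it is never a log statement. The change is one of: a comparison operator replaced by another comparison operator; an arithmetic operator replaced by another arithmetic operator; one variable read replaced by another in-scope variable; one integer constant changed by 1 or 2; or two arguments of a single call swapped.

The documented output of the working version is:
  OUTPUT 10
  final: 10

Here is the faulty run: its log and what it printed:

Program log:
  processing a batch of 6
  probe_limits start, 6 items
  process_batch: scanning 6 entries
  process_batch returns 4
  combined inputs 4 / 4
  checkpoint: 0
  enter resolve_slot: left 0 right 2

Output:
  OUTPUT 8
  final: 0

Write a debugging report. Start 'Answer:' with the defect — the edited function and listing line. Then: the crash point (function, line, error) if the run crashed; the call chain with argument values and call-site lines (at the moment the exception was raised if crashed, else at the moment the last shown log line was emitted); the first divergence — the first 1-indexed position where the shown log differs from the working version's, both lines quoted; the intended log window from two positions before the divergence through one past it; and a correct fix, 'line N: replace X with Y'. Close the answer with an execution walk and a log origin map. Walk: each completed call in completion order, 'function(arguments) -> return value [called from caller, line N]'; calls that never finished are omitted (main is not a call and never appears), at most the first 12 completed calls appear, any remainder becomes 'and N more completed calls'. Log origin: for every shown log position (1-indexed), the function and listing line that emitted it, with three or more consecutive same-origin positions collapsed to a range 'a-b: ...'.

Answer: the defect is in map_offsets at line 2.
Core observation: Log line 6 is where behavior first shows: 'checkpoint: 0' appears instead of 'checkpoint: 10'.
Call chain: main -> resolve_slot(0, 2) (called at line 37).
First divergence: position 6; shown 'checkpoint: 0' vs intended 'checkpoint: 10'.
Intended log window:
  4: process_batch returns 4
  5: combined inputs 4 / 4
  6: checkpoint: 10
  7: enter resolve_slot: left 10 right 2
Execution walk:
  process_batch([12, 10, 12, 9, 6, 11]) -> 4  [called from probe_limits, line 17]
  map_offsets(4, 0) -> 0  [called from probe_limits, line 20]
  probe_limits([12, 10, 12, 9, 6, 11]) -> 0  [called from main, line 35]
  resolve_slot(0, 2) -> 8  [called from main, line 37]
Origin of each log line:
  1 — main, line 34
  2 — probe_limits, line 16
  3 — process_batch, line 7
  4 — process_batch, line 12
  5 — probe_limits, line 19
  6 — main, line 36
  7 — resolve_slot, line 23
A correct fix: line 2: replace `pos` with `span`.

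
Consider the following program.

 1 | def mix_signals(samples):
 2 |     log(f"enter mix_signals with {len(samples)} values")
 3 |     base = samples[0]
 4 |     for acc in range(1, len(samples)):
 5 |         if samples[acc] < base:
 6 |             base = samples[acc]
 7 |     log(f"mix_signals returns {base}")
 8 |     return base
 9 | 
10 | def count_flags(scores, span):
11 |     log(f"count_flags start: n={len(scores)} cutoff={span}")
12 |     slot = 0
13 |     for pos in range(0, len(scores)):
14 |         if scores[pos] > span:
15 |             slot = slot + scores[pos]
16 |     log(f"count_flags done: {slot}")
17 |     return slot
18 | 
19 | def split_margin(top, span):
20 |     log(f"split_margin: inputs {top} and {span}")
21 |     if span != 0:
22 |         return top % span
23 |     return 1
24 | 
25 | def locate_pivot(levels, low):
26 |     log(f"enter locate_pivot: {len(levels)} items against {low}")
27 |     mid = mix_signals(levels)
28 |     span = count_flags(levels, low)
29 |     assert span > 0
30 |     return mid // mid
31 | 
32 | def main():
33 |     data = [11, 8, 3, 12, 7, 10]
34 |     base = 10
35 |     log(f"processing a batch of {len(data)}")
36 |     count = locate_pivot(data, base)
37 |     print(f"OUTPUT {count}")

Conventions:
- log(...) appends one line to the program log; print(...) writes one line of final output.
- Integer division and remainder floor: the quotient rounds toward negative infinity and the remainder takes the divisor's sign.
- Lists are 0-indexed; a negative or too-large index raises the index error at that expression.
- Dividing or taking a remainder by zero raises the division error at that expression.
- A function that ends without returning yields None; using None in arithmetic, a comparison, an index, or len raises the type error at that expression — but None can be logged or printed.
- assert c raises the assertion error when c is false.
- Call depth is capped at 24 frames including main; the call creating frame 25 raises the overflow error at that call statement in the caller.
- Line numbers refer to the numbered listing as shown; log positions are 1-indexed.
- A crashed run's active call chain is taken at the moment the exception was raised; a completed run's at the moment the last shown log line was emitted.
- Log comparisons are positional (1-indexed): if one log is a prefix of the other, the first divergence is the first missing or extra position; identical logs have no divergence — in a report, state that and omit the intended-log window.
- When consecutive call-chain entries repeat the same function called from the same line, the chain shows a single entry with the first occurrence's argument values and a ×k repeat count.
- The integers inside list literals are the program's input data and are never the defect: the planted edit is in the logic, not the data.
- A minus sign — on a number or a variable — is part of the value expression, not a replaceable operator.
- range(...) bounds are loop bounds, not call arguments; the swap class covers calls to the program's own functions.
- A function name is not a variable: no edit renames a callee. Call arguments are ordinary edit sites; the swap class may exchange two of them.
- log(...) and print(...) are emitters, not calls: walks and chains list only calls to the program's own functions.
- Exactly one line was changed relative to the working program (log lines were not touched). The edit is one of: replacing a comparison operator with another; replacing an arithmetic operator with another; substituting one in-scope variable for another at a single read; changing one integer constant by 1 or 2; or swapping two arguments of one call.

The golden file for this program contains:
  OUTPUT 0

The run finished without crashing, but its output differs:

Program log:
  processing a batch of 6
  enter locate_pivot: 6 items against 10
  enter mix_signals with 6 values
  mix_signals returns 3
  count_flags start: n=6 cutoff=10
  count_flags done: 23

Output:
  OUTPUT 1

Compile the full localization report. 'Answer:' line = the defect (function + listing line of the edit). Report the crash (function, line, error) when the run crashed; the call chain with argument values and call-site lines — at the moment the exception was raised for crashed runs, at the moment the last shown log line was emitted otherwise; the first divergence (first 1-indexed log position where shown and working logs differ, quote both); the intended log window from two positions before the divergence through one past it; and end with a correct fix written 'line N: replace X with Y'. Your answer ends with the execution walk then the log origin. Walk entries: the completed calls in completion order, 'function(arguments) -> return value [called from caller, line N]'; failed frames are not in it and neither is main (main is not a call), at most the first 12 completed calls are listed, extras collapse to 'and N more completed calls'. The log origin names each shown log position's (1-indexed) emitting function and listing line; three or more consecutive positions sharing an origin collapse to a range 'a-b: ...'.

Answer: the defect is in locate_pivot at line 30.
Key observation: The logs agree in full; only the final output differs.
Call chain: main -> locate_pivot([11, 8, 3, 12, 7, 10], 10) (called at line 36) -> count_flags([11, 8, 3, 12, 7, 10], 10) (called at line 28).
First divergence: none (the log streams are identical).
Execution walk:
  mix_signals([11, 8, 3, 12, 7, 10]) -> 3  [called from locate_pivot, line 27]
  count_flags([11, 8, 3, 12, 7, 10], 10) -> 23  [called from locate_pivot, line 28]
  locate_pivot([11, 8, 3, 12, 7, 10], 10) -> 1  [called from main, line 36]
Log origin:
  1 — main, line 35
  2 — locate_pivot, line 26
  3 — mix_signals, line 2
  4 — mix_signals, line 7
  5 — count_flags, line 11
  6 — count_flags, line 16
A correct fix: line 30: replace `mid // mid` with `mid // span`.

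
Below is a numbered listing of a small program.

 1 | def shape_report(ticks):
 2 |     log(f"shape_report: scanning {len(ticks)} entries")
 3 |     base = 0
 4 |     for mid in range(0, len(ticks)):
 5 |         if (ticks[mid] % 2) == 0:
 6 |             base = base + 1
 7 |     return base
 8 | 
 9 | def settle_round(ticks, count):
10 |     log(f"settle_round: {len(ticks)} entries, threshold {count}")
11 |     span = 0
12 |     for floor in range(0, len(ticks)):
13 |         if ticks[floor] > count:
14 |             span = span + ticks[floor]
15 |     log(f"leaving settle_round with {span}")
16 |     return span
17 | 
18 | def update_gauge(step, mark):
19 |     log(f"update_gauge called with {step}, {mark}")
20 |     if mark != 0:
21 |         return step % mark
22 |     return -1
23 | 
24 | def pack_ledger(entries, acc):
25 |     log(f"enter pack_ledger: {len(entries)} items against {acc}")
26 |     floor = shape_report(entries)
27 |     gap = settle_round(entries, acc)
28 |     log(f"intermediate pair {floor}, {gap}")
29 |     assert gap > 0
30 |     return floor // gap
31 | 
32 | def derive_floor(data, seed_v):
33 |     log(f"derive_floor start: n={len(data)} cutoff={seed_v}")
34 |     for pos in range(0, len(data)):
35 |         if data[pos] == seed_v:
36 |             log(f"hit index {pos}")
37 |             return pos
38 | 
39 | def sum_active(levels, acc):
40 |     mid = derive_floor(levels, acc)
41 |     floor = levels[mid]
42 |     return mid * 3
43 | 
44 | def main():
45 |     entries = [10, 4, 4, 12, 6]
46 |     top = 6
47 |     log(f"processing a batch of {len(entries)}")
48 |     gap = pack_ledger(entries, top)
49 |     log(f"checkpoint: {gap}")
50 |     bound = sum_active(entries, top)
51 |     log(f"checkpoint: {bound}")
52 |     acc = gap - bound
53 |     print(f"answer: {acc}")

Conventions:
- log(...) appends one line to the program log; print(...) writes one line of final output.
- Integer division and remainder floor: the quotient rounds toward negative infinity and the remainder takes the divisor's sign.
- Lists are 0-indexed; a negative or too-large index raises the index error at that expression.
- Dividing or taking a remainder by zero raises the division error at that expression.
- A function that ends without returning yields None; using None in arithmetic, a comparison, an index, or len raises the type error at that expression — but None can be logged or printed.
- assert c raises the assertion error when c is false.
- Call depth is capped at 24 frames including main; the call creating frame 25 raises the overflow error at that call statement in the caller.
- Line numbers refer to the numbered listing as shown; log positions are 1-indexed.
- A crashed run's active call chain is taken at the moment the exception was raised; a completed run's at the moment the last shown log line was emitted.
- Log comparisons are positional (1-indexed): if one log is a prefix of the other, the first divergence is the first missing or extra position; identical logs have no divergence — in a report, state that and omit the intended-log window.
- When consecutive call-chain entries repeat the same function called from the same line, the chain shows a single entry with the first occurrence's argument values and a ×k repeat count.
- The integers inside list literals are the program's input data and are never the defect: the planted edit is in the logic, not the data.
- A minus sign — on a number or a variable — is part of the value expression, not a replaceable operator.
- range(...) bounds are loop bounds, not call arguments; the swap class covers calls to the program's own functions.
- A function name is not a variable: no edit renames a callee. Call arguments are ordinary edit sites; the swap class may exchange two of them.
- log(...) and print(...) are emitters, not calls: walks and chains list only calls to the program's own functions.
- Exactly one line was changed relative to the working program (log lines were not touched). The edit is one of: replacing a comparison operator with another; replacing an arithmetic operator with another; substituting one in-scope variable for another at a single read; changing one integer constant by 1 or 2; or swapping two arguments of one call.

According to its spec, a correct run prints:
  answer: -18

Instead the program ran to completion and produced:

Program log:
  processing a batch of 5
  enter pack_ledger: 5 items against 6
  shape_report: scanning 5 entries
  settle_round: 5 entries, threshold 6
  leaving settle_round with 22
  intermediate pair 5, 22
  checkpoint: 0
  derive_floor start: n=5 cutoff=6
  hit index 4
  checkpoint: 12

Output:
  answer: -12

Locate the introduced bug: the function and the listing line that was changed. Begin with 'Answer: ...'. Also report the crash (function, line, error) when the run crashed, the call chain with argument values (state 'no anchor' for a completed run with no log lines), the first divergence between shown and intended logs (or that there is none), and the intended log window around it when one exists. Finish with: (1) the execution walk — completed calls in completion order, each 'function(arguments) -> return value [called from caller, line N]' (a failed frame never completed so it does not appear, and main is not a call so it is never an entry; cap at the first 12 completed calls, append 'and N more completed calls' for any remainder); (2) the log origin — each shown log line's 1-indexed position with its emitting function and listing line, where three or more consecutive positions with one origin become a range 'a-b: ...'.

Answer: the defect is in sum_active at line 42.
Key fact: At log position 10 the runs split — shown 'checkpoint: 12', but the working version logs 'checkpoint: 18'.
Call chain: main.
First divergence: position 10; shown 'checkpoint: 12' vs intended 'checkpoint: 18'.
Intended log window:
  8: derive_floor start: n=5 cutoff=6
  9: hit index 4
  10: checkpoint: 18
Execution walk:
  shape_report([10, 4, 4, 12, 6]) -> 5  [called from pack_ledger, line 26]
  settle_round([10, 4, 4, 12, 6], 6) -> 22  [called from pack_ledger, line 27]
  pack_ledger([10, 4, 4, 12, 6], 6) -> 0  [called from main, line 48]
  derive_floor([10, 4, 4, 12, 6], 6) -> 4  [called from sum_active, line 40]
  sum_active([10, 4, 4, 12, 6], 6) -> 12  [called from main, line 50]
Log line origins:
  1: from main, line 47
  2: from pack_ledger, line 25
  3: from shape_report, line 2
  4: from settle_round, line 10
  5: from settle_round, line 15
  6: from pack_ledger, line 28
  7: from main, line 49
  8: from derive_floor, line 33
  9: from derive_floor, line 36
  10: from main, line 51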